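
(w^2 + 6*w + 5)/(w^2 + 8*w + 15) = (w + 1)/(w + 3)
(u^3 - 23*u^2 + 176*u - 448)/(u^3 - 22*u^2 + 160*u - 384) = (u - 7)/(u - 6)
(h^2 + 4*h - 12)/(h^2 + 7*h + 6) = (h - 2)/(h + 1)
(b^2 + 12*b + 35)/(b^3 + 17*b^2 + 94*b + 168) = (b + 5)/(b^2 + 10*b + 24)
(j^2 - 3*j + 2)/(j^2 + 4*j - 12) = (j - 1)/(j + 6)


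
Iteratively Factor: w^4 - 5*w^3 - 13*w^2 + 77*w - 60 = (w - 3)*(w^3 - 2*w^2 - 19*w + 20) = (w - 3)*(w + 4)*(w^2 - 6*w + 5) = (w - 3)*(w - 1)*(w + 4)*(w - 5)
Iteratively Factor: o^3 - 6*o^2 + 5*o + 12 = (o - 4)*(o^2 - 2*o - 3) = (o - 4)*(o - 3)*(o + 1)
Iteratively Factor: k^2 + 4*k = (k)*(k + 4)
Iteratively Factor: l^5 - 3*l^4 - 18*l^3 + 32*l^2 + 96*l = (l)*(l^4 - 3*l^3 - 18*l^2 + 32*l + 96) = l*(l - 4)*(l^3 + l^2 - 14*l - 24) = l*(l - 4)^2*(l^2 + 5*l + 6) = l*(l - 4)^2*(l + 3)*(l + 2)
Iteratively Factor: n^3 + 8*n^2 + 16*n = (n + 4)*(n^2 + 4*n) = (n + 4)^2*(n)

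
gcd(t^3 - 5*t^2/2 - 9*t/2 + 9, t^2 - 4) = t + 2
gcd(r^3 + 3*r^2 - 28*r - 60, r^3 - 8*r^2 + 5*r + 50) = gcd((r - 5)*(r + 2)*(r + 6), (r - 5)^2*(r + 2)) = r^2 - 3*r - 10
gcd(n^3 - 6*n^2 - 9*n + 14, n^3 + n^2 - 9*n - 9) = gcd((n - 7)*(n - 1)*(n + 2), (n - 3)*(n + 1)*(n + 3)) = 1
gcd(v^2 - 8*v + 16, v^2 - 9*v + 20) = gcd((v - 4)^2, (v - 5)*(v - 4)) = v - 4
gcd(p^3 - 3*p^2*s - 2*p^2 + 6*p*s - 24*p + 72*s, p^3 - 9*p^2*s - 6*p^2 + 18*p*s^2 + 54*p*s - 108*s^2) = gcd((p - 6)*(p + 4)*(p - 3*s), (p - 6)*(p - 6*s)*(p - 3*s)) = p^2 - 3*p*s - 6*p + 18*s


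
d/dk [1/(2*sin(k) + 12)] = -cos(k)/(2*(sin(k) + 6)^2)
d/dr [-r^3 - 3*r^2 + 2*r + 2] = -3*r^2 - 6*r + 2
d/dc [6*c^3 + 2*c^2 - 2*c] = 18*c^2 + 4*c - 2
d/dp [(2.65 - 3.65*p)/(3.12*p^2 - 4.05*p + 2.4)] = (11.388*p^2 - 16.536*p + 1.9725)/(9.7344*p^4 - 25.272*p^3 + 31.3785*p^2 - 19.44*p + 5.76)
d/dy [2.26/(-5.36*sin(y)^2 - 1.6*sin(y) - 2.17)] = (24.2272*sin(y) + 3.616)*cos(y)/(5.36*sin(y)^2 + 1.6*sin(y) + 2.17)^2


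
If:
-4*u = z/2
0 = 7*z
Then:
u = 0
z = 0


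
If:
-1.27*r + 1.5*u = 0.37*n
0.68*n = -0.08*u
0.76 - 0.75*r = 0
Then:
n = -0.10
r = 1.01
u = 0.83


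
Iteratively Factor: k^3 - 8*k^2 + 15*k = (k)*(k^2 - 8*k + 15) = k*(k - 3)*(k - 5)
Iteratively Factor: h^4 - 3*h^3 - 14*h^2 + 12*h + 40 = (h - 2)*(h^3 - h^2 - 16*h - 20) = (h - 5)*(h - 2)*(h^2 + 4*h + 4) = (h - 5)*(h - 2)*(h + 2)*(h + 2)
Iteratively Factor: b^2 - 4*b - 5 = (b + 1)*(b - 5)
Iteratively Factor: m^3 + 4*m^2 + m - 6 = (m - 1)*(m^2 + 5*m + 6) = (m - 1)*(m + 3)*(m + 2)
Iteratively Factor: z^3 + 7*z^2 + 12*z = (z)*(z^2 + 7*z + 12) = z*(z + 4)*(z + 3)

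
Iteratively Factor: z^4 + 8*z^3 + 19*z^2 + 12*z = (z + 3)*(z^3 + 5*z^2 + 4*z) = z*(z + 3)*(z^2 + 5*z + 4) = z*(z + 1)*(z + 3)*(z + 4)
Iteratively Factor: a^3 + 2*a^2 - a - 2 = (a - 1)*(a^2 + 3*a + 2) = (a - 1)*(a + 1)*(a + 2)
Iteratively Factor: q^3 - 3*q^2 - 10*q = (q + 2)*(q^2 - 5*q) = (q - 5)*(q + 2)*(q)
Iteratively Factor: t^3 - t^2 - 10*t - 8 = (t + 1)*(t^2 - 2*t - 8) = (t - 4)*(t + 1)*(t + 2)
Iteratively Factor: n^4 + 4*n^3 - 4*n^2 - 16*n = (n)*(n^3 + 4*n^2 - 4*n - 16) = n*(n + 4)*(n^2 - 4) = n*(n + 2)*(n + 4)*(n - 2)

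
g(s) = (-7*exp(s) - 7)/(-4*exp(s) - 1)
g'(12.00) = 0.00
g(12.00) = 1.75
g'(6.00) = 0.00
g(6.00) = 1.75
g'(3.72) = -0.03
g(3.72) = 1.78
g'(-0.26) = -0.97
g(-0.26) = 3.04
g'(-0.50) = -1.09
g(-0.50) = 3.28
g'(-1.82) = -1.25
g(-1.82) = 4.94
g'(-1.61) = -1.30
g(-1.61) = 4.67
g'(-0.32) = -1.00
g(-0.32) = 3.09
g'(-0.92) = -1.24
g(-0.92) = 3.77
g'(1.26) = -0.32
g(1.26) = 2.10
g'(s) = 4*(-7*exp(s) - 7)*exp(s)/(-4*exp(s) - 1)^2 - 7*exp(s)/(-4*exp(s) - 1) = -21*exp(s)/(4*exp(s) + 1)^2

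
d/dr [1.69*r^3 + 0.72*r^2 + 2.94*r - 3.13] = 5.07*r^2 + 1.44*r + 2.94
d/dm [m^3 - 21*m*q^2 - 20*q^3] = 3*m^2 - 21*q^2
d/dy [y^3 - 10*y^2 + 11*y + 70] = 3*y^2 - 20*y + 11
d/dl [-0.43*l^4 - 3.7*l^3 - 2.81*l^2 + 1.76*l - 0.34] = -1.72*l^3 - 11.1*l^2 - 5.62*l + 1.76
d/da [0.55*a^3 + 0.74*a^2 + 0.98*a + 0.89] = 1.65*a^2 + 1.48*a + 0.98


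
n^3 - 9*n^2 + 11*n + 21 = (n - 7)*(n - 3)*(n + 1)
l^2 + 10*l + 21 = (l + 3)*(l + 7)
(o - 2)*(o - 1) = o^2 - 3*o + 2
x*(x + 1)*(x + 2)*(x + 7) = x^4 + 10*x^3 + 23*x^2 + 14*x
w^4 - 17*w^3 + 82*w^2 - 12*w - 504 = (w - 7)*(w - 6)^2*(w + 2)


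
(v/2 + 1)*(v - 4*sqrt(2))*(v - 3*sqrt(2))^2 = v^4/2 - 5*sqrt(2)*v^3 + v^3 - 10*sqrt(2)*v^2 + 33*v^2 - 36*sqrt(2)*v + 66*v - 72*sqrt(2)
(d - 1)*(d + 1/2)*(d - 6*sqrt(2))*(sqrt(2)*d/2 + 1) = sqrt(2)*d^4/2 - 5*d^3 - sqrt(2)*d^3/4 - 25*sqrt(2)*d^2/4 + 5*d^2/2 + 5*d/2 + 3*sqrt(2)*d + 3*sqrt(2)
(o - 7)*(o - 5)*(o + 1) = o^3 - 11*o^2 + 23*o + 35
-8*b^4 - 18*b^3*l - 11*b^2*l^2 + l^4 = (-4*b + l)*(b + l)^2*(2*b + l)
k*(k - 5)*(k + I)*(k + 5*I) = k^4 - 5*k^3 + 6*I*k^3 - 5*k^2 - 30*I*k^2 + 25*k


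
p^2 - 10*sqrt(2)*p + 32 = (p - 8*sqrt(2))*(p - 2*sqrt(2))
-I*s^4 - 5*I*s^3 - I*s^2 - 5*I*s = s*(s + 5)*(s - I)*(-I*s + 1)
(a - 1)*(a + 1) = a^2 - 1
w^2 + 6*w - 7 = (w - 1)*(w + 7)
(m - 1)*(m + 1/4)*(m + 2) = m^3 + 5*m^2/4 - 7*m/4 - 1/2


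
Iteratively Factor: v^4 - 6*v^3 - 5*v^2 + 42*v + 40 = (v - 5)*(v^3 - v^2 - 10*v - 8) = (v - 5)*(v + 2)*(v^2 - 3*v - 4) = (v - 5)*(v + 1)*(v + 2)*(v - 4)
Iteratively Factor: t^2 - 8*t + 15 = (t - 5)*(t - 3)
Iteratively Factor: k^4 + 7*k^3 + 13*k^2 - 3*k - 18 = (k + 3)*(k^3 + 4*k^2 + k - 6) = (k + 2)*(k + 3)*(k^2 + 2*k - 3) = (k - 1)*(k + 2)*(k + 3)*(k + 3)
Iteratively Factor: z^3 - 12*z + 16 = (z + 4)*(z^2 - 4*z + 4) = (z - 2)*(z + 4)*(z - 2)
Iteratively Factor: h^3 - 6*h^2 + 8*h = (h)*(h^2 - 6*h + 8) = h*(h - 2)*(h - 4)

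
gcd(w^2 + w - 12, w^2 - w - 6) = w - 3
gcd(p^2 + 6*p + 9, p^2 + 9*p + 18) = p + 3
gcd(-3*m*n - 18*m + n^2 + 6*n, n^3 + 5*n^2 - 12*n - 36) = n + 6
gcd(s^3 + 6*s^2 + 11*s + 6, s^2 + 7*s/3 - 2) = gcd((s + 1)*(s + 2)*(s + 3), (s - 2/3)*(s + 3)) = s + 3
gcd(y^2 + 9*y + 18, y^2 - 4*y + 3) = 1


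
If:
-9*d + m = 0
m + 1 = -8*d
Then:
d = -1/17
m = -9/17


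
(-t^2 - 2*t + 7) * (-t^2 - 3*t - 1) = t^4 + 5*t^3 - 19*t - 7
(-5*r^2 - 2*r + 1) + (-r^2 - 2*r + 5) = -6*r^2 - 4*r + 6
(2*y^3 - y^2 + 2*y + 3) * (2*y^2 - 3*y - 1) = 4*y^5 - 8*y^4 + 5*y^3 + y^2 - 11*y - 3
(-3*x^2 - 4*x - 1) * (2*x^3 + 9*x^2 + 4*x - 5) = -6*x^5 - 35*x^4 - 50*x^3 - 10*x^2 + 16*x + 5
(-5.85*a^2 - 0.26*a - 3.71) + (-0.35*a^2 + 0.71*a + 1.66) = -6.2*a^2 + 0.45*a - 2.05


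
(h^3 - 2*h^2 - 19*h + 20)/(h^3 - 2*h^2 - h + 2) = (h^2 - h - 20)/(h^2 - h - 2)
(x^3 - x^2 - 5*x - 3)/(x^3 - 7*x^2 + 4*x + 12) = (x^2 - 2*x - 3)/(x^2 - 8*x + 12)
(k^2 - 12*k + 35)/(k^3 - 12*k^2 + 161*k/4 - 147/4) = 4*(k - 5)/(4*k^2 - 20*k + 21)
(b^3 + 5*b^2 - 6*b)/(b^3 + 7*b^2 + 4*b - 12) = b/(b + 2)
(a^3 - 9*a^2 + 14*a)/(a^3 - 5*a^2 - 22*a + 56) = a/(a + 4)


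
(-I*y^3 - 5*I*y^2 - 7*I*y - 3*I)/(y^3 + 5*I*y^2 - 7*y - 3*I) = I*(-y^3 - 5*y^2 - 7*y - 3)/(y^3 + 5*I*y^2 - 7*y - 3*I)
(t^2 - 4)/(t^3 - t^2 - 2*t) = (t + 2)/(t*(t + 1))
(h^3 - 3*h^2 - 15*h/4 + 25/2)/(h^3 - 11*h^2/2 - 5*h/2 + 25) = (h - 5/2)/(h - 5)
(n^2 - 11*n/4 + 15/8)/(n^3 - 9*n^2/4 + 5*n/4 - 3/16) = 2*(4*n - 5)/(8*n^2 - 6*n + 1)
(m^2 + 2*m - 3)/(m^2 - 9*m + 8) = (m + 3)/(m - 8)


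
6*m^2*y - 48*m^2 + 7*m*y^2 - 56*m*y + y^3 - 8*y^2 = (m + y)*(6*m + y)*(y - 8)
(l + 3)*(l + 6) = l^2 + 9*l + 18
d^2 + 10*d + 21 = (d + 3)*(d + 7)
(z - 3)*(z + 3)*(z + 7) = z^3 + 7*z^2 - 9*z - 63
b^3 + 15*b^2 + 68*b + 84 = (b + 2)*(b + 6)*(b + 7)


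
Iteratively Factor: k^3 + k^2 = (k)*(k^2 + k) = k^2*(k + 1)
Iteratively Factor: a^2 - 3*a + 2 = (a - 1)*(a - 2)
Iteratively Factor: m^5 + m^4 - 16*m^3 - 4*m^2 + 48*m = (m - 3)*(m^4 + 4*m^3 - 4*m^2 - 16*m) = (m - 3)*(m - 2)*(m^3 + 6*m^2 + 8*m) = (m - 3)*(m - 2)*(m + 2)*(m^2 + 4*m) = (m - 3)*(m - 2)*(m + 2)*(m + 4)*(m)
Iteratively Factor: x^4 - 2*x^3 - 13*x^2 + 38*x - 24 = (x - 1)*(x^3 - x^2 - 14*x + 24) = (x - 3)*(x - 1)*(x^2 + 2*x - 8) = (x - 3)*(x - 1)*(x + 4)*(x - 2)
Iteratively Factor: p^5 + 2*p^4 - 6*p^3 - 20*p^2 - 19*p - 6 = (p + 2)*(p^4 - 6*p^2 - 8*p - 3) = (p + 1)*(p + 2)*(p^3 - p^2 - 5*p - 3) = (p + 1)^2*(p + 2)*(p^2 - 2*p - 3) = (p + 1)^3*(p + 2)*(p - 3)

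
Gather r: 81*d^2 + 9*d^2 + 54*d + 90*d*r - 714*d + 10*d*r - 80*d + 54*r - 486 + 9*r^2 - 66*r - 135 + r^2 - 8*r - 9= 90*d^2 - 740*d + 10*r^2 + r*(100*d - 20) - 630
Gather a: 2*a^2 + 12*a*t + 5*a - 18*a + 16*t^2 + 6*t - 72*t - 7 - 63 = 2*a^2 + a*(12*t - 13) + 16*t^2 - 66*t - 70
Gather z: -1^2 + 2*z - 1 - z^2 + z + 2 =-z^2 + 3*z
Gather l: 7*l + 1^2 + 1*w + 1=7*l + w + 2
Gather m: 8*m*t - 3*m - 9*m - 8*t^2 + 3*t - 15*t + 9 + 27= m*(8*t - 12) - 8*t^2 - 12*t + 36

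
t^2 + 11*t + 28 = (t + 4)*(t + 7)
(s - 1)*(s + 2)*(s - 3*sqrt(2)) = s^3 - 3*sqrt(2)*s^2 + s^2 - 3*sqrt(2)*s - 2*s + 6*sqrt(2)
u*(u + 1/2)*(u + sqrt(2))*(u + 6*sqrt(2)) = u^4 + u^3/2 + 7*sqrt(2)*u^3 + 7*sqrt(2)*u^2/2 + 12*u^2 + 6*u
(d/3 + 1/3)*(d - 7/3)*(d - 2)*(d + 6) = d^4/3 + 8*d^3/9 - 59*d^2/9 + 20*d/9 + 28/3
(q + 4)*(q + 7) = q^2 + 11*q + 28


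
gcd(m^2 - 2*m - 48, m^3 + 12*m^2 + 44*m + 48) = m + 6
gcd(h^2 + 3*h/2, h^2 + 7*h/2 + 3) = h + 3/2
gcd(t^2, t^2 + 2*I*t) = t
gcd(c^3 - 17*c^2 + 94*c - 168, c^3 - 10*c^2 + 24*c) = c^2 - 10*c + 24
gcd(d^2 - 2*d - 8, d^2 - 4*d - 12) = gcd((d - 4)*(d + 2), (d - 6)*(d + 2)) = d + 2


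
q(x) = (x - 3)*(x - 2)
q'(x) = 2*x - 5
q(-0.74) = 10.25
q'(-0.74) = -6.48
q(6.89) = 19.02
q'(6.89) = 8.78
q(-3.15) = 31.67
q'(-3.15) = -11.30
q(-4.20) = 44.64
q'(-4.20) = -13.40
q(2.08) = -0.07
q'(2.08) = -0.84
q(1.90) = 0.11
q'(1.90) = -1.20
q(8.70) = 38.19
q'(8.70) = 12.40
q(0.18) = 5.13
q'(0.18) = -4.64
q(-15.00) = 306.00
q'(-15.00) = -35.00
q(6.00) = 12.00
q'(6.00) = 7.00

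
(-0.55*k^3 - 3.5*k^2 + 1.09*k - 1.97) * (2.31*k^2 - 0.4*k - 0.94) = -1.2705*k^5 - 7.865*k^4 + 4.4349*k^3 - 1.6967*k^2 - 0.2366*k + 1.8518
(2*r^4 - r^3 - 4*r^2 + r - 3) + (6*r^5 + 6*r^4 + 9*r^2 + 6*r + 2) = 6*r^5 + 8*r^4 - r^3 + 5*r^2 + 7*r - 1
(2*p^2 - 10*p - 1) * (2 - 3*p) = -6*p^3 + 34*p^2 - 17*p - 2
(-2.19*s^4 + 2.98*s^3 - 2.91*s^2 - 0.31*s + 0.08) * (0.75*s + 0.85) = -1.6425*s^5 + 0.3735*s^4 + 0.3505*s^3 - 2.706*s^2 - 0.2035*s + 0.068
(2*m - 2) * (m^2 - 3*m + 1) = 2*m^3 - 8*m^2 + 8*m - 2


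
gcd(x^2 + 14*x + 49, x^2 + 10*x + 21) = x + 7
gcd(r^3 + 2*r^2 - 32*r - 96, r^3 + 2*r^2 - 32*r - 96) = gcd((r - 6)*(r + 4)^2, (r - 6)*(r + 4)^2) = r^3 + 2*r^2 - 32*r - 96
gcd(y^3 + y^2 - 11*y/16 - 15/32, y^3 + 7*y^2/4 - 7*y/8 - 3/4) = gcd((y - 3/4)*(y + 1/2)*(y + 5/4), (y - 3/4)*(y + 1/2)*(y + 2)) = y^2 - y/4 - 3/8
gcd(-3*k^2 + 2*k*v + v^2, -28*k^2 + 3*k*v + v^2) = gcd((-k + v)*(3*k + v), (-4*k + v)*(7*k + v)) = 1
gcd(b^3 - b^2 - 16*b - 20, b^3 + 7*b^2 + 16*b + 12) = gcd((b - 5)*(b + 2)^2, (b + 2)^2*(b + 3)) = b^2 + 4*b + 4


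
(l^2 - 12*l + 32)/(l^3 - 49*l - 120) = (l - 4)/(l^2 + 8*l + 15)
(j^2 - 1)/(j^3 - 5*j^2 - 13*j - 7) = (j - 1)/(j^2 - 6*j - 7)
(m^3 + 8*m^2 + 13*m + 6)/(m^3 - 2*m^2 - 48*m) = (m^2 + 2*m + 1)/(m*(m - 8))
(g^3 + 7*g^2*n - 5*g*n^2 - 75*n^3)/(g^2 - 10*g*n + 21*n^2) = (g^2 + 10*g*n + 25*n^2)/(g - 7*n)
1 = 1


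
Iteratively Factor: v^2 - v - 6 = (v + 2)*(v - 3)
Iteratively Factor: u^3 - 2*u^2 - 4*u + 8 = (u + 2)*(u^2 - 4*u + 4) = (u - 2)*(u + 2)*(u - 2)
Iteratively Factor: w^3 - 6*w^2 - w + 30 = (w - 5)*(w^2 - w - 6) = (w - 5)*(w + 2)*(w - 3)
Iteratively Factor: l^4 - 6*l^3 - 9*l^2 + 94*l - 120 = (l - 3)*(l^3 - 3*l^2 - 18*l + 40) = (l - 3)*(l - 2)*(l^2 - l - 20) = (l - 3)*(l - 2)*(l + 4)*(l - 5)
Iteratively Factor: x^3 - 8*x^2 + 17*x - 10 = (x - 5)*(x^2 - 3*x + 2) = (x - 5)*(x - 2)*(x - 1)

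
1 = 1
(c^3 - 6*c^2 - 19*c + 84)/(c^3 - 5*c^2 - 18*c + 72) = (c - 7)/(c - 6)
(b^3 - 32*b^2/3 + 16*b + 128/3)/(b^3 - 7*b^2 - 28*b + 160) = (b + 4/3)/(b + 5)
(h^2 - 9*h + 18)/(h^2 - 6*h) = (h - 3)/h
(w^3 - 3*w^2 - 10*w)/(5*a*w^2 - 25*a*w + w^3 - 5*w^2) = (w + 2)/(5*a + w)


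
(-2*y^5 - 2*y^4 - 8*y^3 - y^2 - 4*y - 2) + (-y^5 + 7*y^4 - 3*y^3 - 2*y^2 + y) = -3*y^5 + 5*y^4 - 11*y^3 - 3*y^2 - 3*y - 2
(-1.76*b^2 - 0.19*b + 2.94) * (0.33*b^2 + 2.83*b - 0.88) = -0.5808*b^4 - 5.0435*b^3 + 1.9813*b^2 + 8.4874*b - 2.5872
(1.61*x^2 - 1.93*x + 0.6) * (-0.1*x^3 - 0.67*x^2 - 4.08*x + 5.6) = -0.161*x^5 - 0.8857*x^4 - 5.3357*x^3 + 16.4884*x^2 - 13.256*x + 3.36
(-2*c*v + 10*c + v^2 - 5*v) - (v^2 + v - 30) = -2*c*v + 10*c - 6*v + 30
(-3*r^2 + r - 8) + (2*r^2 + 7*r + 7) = -r^2 + 8*r - 1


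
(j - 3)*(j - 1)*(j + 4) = j^3 - 13*j + 12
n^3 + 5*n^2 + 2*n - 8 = (n - 1)*(n + 2)*(n + 4)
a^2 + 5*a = a*(a + 5)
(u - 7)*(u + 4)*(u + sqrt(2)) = u^3 - 3*u^2 + sqrt(2)*u^2 - 28*u - 3*sqrt(2)*u - 28*sqrt(2)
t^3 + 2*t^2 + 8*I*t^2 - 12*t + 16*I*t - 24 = (t + 2)*(t + 2*I)*(t + 6*I)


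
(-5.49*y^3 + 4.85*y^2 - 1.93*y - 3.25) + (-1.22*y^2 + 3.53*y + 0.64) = -5.49*y^3 + 3.63*y^2 + 1.6*y - 2.61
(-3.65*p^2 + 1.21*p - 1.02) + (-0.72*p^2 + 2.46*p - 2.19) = -4.37*p^2 + 3.67*p - 3.21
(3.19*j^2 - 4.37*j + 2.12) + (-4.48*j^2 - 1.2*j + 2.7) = -1.29*j^2 - 5.57*j + 4.82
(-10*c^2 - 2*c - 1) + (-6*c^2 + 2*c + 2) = 1 - 16*c^2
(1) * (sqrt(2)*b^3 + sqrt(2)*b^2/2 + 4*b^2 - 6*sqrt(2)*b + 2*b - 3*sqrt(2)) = sqrt(2)*b^3 + sqrt(2)*b^2/2 + 4*b^2 - 6*sqrt(2)*b + 2*b - 3*sqrt(2)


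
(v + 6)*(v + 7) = v^2 + 13*v + 42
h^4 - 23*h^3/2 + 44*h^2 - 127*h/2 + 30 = (h - 5)*(h - 4)*(h - 3/2)*(h - 1)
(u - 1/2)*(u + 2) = u^2 + 3*u/2 - 1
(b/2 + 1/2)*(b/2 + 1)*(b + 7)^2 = b^4/4 + 17*b^3/4 + 93*b^2/4 + 175*b/4 + 49/2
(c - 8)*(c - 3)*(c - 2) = c^3 - 13*c^2 + 46*c - 48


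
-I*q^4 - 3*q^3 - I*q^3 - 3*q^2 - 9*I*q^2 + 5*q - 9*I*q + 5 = (q + 1)*(q - 5*I)*(q + I)*(-I*q + 1)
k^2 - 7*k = k*(k - 7)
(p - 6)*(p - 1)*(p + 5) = p^3 - 2*p^2 - 29*p + 30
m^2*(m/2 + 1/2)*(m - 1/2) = m^4/2 + m^3/4 - m^2/4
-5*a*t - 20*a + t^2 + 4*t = (-5*a + t)*(t + 4)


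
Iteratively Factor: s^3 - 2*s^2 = (s)*(s^2 - 2*s) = s^2*(s - 2)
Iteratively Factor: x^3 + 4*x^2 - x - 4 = (x + 1)*(x^2 + 3*x - 4) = (x - 1)*(x + 1)*(x + 4)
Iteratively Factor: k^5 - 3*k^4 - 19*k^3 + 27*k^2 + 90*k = (k + 3)*(k^4 - 6*k^3 - k^2 + 30*k) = (k - 5)*(k + 3)*(k^3 - k^2 - 6*k) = (k - 5)*(k - 3)*(k + 3)*(k^2 + 2*k) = (k - 5)*(k - 3)*(k + 2)*(k + 3)*(k)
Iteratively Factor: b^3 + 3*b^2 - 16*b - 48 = (b - 4)*(b^2 + 7*b + 12) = (b - 4)*(b + 3)*(b + 4)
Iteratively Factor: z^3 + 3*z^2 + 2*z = (z + 1)*(z^2 + 2*z) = z*(z + 1)*(z + 2)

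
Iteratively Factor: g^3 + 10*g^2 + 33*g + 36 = (g + 3)*(g^2 + 7*g + 12) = (g + 3)*(g + 4)*(g + 3)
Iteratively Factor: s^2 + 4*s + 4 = (s + 2)*(s + 2)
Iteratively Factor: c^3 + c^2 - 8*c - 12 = (c + 2)*(c^2 - c - 6) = (c - 3)*(c + 2)*(c + 2)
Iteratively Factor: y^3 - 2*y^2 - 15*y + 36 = (y + 4)*(y^2 - 6*y + 9) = (y - 3)*(y + 4)*(y - 3)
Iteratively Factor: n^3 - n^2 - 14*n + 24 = (n - 3)*(n^2 + 2*n - 8) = (n - 3)*(n + 4)*(n - 2)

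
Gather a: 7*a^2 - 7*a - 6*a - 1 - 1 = 7*a^2 - 13*a - 2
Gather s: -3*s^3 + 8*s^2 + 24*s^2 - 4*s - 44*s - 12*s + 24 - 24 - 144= -3*s^3 + 32*s^2 - 60*s - 144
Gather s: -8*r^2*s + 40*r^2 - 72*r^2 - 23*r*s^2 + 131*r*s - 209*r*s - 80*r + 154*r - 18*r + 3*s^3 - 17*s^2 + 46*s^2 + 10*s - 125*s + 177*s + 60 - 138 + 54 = -32*r^2 + 56*r + 3*s^3 + s^2*(29 - 23*r) + s*(-8*r^2 - 78*r + 62) - 24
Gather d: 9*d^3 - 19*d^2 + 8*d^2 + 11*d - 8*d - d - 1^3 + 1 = 9*d^3 - 11*d^2 + 2*d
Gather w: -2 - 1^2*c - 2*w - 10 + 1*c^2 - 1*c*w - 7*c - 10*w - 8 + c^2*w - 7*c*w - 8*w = c^2 - 8*c + w*(c^2 - 8*c - 20) - 20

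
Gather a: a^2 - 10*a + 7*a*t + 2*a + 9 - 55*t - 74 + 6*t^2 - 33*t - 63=a^2 + a*(7*t - 8) + 6*t^2 - 88*t - 128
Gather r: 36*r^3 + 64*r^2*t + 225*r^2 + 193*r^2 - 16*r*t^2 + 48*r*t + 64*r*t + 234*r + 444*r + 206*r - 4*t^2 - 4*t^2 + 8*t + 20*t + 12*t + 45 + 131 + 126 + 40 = 36*r^3 + r^2*(64*t + 418) + r*(-16*t^2 + 112*t + 884) - 8*t^2 + 40*t + 342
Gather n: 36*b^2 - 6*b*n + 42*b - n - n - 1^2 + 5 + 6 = 36*b^2 + 42*b + n*(-6*b - 2) + 10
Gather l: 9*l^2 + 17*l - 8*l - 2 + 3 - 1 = 9*l^2 + 9*l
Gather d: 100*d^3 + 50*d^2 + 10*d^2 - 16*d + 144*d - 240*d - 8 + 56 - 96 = 100*d^3 + 60*d^2 - 112*d - 48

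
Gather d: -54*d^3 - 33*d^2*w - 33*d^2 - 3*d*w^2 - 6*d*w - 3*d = -54*d^3 + d^2*(-33*w - 33) + d*(-3*w^2 - 6*w - 3)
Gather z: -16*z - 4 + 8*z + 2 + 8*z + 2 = 0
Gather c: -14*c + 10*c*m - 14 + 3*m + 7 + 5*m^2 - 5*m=c*(10*m - 14) + 5*m^2 - 2*m - 7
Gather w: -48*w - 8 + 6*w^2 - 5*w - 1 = 6*w^2 - 53*w - 9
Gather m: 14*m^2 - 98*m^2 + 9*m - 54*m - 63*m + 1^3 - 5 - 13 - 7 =-84*m^2 - 108*m - 24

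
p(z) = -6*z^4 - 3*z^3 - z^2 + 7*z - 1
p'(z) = -24*z^3 - 9*z^2 - 2*z + 7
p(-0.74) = -7.31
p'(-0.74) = 13.28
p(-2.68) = -278.72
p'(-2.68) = 409.69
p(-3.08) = -484.34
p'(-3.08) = 629.02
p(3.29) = -798.59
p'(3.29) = -951.67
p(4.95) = -3956.95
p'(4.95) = -3134.32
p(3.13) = -656.76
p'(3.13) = -823.38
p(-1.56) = -38.50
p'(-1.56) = 79.33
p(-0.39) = -3.84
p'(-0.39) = 7.83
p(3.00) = -556.00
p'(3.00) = -728.00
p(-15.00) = -293956.00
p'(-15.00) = 79012.00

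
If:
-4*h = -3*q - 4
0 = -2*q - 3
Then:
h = -1/8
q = -3/2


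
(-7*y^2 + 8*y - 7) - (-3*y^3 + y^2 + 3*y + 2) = 3*y^3 - 8*y^2 + 5*y - 9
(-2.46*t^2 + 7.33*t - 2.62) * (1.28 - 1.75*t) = 4.305*t^3 - 15.9763*t^2 + 13.9674*t - 3.3536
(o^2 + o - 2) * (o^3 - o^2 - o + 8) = o^5 - 4*o^3 + 9*o^2 + 10*o - 16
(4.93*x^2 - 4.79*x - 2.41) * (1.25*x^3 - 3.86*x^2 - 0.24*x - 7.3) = 6.1625*x^5 - 25.0173*x^4 + 14.2937*x^3 - 25.5368*x^2 + 35.5454*x + 17.593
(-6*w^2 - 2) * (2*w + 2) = -12*w^3 - 12*w^2 - 4*w - 4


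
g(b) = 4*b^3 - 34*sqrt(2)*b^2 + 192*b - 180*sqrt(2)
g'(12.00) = 766.00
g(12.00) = 2037.45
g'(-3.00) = 588.50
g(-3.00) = -1371.31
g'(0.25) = 168.71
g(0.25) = -209.50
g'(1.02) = 106.39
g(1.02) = -104.50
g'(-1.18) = 322.19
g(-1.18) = -554.64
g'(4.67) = 4.61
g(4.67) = 0.83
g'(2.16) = 40.27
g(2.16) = -23.86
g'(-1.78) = 401.20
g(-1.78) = -771.22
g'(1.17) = 95.91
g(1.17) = -89.33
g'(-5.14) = 1003.33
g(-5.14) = -3054.97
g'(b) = 12*b^2 - 68*sqrt(2)*b + 192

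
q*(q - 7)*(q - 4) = q^3 - 11*q^2 + 28*q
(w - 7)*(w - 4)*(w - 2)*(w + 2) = w^4 - 11*w^3 + 24*w^2 + 44*w - 112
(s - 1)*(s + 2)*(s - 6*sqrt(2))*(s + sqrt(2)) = s^4 - 5*sqrt(2)*s^3 + s^3 - 14*s^2 - 5*sqrt(2)*s^2 - 12*s + 10*sqrt(2)*s + 24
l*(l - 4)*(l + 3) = l^3 - l^2 - 12*l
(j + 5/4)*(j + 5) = j^2 + 25*j/4 + 25/4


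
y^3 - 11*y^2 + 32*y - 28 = (y - 7)*(y - 2)^2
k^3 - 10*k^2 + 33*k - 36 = (k - 4)*(k - 3)^2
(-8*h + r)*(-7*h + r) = 56*h^2 - 15*h*r + r^2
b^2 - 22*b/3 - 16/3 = (b - 8)*(b + 2/3)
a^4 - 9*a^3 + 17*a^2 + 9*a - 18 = (a - 6)*(a - 3)*(a - 1)*(a + 1)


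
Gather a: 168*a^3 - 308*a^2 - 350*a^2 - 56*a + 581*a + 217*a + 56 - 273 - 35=168*a^3 - 658*a^2 + 742*a - 252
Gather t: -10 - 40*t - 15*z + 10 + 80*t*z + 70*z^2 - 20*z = t*(80*z - 40) + 70*z^2 - 35*z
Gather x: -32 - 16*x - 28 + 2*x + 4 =-14*x - 56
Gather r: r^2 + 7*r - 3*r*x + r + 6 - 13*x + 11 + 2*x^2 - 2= r^2 + r*(8 - 3*x) + 2*x^2 - 13*x + 15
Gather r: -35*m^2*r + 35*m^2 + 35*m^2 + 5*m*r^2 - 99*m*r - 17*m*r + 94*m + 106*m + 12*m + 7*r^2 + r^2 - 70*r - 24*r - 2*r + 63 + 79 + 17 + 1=70*m^2 + 212*m + r^2*(5*m + 8) + r*(-35*m^2 - 116*m - 96) + 160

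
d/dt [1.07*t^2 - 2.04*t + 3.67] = 2.14*t - 2.04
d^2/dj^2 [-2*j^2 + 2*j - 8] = -4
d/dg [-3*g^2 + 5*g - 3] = 5 - 6*g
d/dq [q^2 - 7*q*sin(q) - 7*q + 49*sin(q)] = -7*q*cos(q) + 2*q - 7*sin(q) + 49*cos(q) - 7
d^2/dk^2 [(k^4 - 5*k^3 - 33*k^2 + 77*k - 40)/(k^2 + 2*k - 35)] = 2*(k^6 + 6*k^5 - 93*k^4 - 612*k^3 + 4815*k^2 - 10530*k - 36595)/(k^6 + 6*k^5 - 93*k^4 - 412*k^3 + 3255*k^2 + 7350*k - 42875)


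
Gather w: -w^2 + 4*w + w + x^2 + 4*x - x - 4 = -w^2 + 5*w + x^2 + 3*x - 4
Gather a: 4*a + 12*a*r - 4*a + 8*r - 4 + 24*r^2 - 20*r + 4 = 12*a*r + 24*r^2 - 12*r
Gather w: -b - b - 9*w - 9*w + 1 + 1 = -2*b - 18*w + 2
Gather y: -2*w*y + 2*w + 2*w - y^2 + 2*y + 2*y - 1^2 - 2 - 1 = 4*w - y^2 + y*(4 - 2*w) - 4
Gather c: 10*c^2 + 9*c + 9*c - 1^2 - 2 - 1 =10*c^2 + 18*c - 4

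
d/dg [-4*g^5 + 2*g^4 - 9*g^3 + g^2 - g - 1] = -20*g^4 + 8*g^3 - 27*g^2 + 2*g - 1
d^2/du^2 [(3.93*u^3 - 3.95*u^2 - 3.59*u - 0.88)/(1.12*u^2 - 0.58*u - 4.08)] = (-7.105427357601e-15*u^4 + 24.422728*u^3 - 59.12304*u^2 + 297.522816*u - 123.150368)/(1.404928*u^6 - 2.182656*u^5 - 14.223552*u^4 + 15.707096*u^3 + 51.814368*u^2 - 28.964736*u - 67.917312)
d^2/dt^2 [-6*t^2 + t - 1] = -12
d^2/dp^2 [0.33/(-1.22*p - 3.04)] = -0.982344/(1.22*p + 3.04)^3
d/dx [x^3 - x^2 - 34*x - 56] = 3*x^2 - 2*x - 34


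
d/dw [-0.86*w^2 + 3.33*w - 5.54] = 3.33 - 1.72*w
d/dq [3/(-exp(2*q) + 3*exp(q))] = 3*(2*exp(q) - 3)*exp(-q)/(exp(q) - 3)^2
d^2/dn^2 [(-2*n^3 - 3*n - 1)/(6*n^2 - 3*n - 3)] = 12*n*(-n^2 - n - 1)/(8*n^6 - 12*n^5 - 6*n^4 + 11*n^3 + 3*n^2 - 3*n - 1)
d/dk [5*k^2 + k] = 10*k + 1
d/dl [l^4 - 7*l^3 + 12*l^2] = l*(4*l^2 - 21*l + 24)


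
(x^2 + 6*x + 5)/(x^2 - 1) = (x + 5)/(x - 1)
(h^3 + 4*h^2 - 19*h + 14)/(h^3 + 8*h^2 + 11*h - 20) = (h^2 + 5*h - 14)/(h^2 + 9*h + 20)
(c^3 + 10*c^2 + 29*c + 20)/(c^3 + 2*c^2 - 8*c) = (c^2 + 6*c + 5)/(c*(c - 2))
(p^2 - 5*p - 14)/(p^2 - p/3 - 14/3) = 3*(p - 7)/(3*p - 7)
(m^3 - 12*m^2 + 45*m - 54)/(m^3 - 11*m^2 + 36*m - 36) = (m - 3)/(m - 2)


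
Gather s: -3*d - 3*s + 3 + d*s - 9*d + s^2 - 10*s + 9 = -12*d + s^2 + s*(d - 13) + 12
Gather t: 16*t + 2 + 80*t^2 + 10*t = 80*t^2 + 26*t + 2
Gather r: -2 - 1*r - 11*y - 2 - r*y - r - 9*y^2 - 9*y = r*(-y - 2) - 9*y^2 - 20*y - 4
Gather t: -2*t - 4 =-2*t - 4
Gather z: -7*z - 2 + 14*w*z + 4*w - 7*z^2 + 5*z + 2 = 4*w - 7*z^2 + z*(14*w - 2)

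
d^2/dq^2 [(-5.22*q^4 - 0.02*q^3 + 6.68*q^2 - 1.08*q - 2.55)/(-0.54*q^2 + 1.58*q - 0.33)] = (3.044304*q^6 - 26.722224*q^5 + 83.768472*q^4 - 54.223496*q^3 + 18.362664*q^2 - 14.195628*q + 11.49414)/(0.157464*q^6 - 1.382184*q^5 + 4.332852*q^4 - 5.633648*q^3 + 2.647854*q^2 - 0.516186*q + 0.035937)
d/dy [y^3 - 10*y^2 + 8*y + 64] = 3*y^2 - 20*y + 8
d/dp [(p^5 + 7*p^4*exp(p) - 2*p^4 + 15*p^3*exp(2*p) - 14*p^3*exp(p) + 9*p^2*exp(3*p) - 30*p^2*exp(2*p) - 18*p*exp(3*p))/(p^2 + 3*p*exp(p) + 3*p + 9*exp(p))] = (4*p^4*exp(p) + 3*p^4 + 6*p^3*exp(2*p) + 12*p^3*exp(p) + 8*p^3 + 9*p^2*exp(2*p) + 4*p^2*exp(p) - 18*p^2 - 18*p*exp(2*p) - 48*p*exp(p) - 18*exp(2*p))/(p^2 + 6*p + 9)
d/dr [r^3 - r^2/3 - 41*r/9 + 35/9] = 3*r^2 - 2*r/3 - 41/9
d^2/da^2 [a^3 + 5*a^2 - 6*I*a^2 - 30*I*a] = 6*a + 10 - 12*I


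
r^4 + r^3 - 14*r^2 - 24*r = r*(r - 4)*(r + 2)*(r + 3)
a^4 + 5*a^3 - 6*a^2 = a^2*(a - 1)*(a + 6)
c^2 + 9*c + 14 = (c + 2)*(c + 7)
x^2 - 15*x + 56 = (x - 8)*(x - 7)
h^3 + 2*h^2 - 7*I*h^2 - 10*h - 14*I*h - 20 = (h + 2)*(h - 5*I)*(h - 2*I)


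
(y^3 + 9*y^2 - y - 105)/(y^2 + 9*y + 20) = (y^2 + 4*y - 21)/(y + 4)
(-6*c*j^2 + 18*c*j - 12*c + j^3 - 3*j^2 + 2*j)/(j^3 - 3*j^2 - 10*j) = (6*c*j^2 - 18*c*j + 12*c - j^3 + 3*j^2 - 2*j)/(j*(-j^2 + 3*j + 10))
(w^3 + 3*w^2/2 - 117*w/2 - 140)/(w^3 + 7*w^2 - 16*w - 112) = (w^2 - 11*w/2 - 20)/(w^2 - 16)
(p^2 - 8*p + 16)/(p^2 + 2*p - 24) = (p - 4)/(p + 6)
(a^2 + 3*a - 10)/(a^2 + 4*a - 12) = (a + 5)/(a + 6)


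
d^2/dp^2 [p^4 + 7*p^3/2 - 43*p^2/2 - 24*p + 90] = 12*p^2 + 21*p - 43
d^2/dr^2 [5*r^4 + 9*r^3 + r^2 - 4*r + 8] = 60*r^2 + 54*r + 2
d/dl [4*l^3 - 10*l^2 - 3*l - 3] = 12*l^2 - 20*l - 3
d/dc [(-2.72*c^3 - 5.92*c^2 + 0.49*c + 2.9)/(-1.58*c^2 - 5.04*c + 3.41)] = (4.2976*c^4 + 27.4176*c^3 + 2.7854*c^2 - 31.2104*c + 16.2869)/(2.4964*c^4 + 15.9264*c^3 + 14.626*c^2 - 34.3728*c + 11.6281)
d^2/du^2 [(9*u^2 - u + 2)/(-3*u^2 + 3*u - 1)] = 18*(-8*u^3 + 3*u^2 + 5*u - 2)/(27*u^6 - 81*u^5 + 108*u^4 - 81*u^3 + 36*u^2 - 9*u + 1)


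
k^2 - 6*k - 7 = (k - 7)*(k + 1)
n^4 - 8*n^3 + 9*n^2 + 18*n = n*(n - 6)*(n - 3)*(n + 1)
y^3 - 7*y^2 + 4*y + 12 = (y - 6)*(y - 2)*(y + 1)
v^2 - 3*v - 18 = (v - 6)*(v + 3)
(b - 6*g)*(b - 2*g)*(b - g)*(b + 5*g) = b^4 - 4*b^3*g - 25*b^2*g^2 + 88*b*g^3 - 60*g^4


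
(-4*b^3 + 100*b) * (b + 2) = -4*b^4 - 8*b^3 + 100*b^2 + 200*b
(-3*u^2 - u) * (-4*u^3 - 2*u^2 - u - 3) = 12*u^5 + 10*u^4 + 5*u^3 + 10*u^2 + 3*u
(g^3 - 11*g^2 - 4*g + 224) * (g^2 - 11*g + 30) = g^5 - 22*g^4 + 147*g^3 - 62*g^2 - 2584*g + 6720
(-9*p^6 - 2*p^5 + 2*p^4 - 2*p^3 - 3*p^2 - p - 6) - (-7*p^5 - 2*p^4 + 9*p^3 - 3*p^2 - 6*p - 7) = -9*p^6 + 5*p^5 + 4*p^4 - 11*p^3 + 5*p + 1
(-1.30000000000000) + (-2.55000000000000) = -3.85000000000000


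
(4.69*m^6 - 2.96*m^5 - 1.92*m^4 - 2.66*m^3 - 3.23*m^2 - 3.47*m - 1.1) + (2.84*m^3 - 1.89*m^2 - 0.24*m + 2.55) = 4.69*m^6 - 2.96*m^5 - 1.92*m^4 + 0.18*m^3 - 5.12*m^2 - 3.71*m + 1.45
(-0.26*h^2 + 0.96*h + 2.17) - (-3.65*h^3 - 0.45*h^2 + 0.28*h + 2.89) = 3.65*h^3 + 0.19*h^2 + 0.68*h - 0.72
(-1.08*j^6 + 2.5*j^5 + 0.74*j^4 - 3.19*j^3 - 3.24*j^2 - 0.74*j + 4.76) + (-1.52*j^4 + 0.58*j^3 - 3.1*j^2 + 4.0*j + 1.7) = -1.08*j^6 + 2.5*j^5 - 0.78*j^4 - 2.61*j^3 - 6.34*j^2 + 3.26*j + 6.46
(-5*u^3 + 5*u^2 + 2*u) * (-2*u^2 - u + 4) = 10*u^5 - 5*u^4 - 29*u^3 + 18*u^2 + 8*u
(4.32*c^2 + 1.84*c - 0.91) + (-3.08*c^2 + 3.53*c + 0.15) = 1.24*c^2 + 5.37*c - 0.76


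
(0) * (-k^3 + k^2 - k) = 0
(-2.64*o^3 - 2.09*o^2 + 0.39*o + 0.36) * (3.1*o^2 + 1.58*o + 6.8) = -8.184*o^5 - 10.6502*o^4 - 20.0452*o^3 - 12.4798*o^2 + 3.2208*o + 2.448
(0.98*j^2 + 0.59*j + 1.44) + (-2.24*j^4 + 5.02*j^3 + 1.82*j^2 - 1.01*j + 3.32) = -2.24*j^4 + 5.02*j^3 + 2.8*j^2 - 0.42*j + 4.76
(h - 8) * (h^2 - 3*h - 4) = h^3 - 11*h^2 + 20*h + 32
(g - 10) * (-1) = 10 - g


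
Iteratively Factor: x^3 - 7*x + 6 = (x - 1)*(x^2 + x - 6) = (x - 1)*(x + 3)*(x - 2)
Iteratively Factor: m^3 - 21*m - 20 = (m - 5)*(m^2 + 5*m + 4) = (m - 5)*(m + 1)*(m + 4)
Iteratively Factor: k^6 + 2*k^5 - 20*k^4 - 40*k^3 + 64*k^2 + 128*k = (k + 2)*(k^5 - 20*k^3 + 64*k) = (k + 2)^2*(k^4 - 2*k^3 - 16*k^2 + 32*k) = (k - 4)*(k + 2)^2*(k^3 + 2*k^2 - 8*k) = k*(k - 4)*(k + 2)^2*(k^2 + 2*k - 8) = k*(k - 4)*(k - 2)*(k + 2)^2*(k + 4)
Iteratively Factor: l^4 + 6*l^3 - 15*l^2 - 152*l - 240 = (l + 4)*(l^3 + 2*l^2 - 23*l - 60) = (l + 3)*(l + 4)*(l^2 - l - 20) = (l + 3)*(l + 4)^2*(l - 5)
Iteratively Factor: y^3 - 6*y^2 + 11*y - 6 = (y - 2)*(y^2 - 4*y + 3) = (y - 2)*(y - 1)*(y - 3)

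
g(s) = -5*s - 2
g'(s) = -5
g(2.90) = -16.50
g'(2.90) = -5.00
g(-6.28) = 29.40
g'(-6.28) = -5.00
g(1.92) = -11.60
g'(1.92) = -5.00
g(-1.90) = 7.50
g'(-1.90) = -5.00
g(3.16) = -17.80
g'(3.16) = -5.00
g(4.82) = -26.10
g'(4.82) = -5.00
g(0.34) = -3.70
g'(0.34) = -5.00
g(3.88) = -21.40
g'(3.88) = -5.00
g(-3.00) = 13.00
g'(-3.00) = -5.00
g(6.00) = -32.00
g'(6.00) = -5.00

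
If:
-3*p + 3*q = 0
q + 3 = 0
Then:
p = -3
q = -3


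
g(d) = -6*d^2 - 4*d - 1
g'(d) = -12*d - 4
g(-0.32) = -0.33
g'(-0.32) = -0.16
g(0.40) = -3.56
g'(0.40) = -8.80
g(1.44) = -19.20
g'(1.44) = -21.28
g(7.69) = -386.58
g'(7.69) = -96.28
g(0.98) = -10.68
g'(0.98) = -15.76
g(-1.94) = -15.82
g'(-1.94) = 19.28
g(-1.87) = -14.50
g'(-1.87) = 18.44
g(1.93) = -31.07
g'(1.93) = -27.16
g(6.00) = -241.00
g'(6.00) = -76.00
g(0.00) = -1.00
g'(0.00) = -4.00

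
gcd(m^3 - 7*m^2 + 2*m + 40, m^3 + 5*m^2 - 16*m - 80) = m - 4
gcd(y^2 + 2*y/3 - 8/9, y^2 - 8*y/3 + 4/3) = y - 2/3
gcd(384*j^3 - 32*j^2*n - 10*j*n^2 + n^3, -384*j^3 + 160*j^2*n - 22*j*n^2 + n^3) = 64*j^2 - 16*j*n + n^2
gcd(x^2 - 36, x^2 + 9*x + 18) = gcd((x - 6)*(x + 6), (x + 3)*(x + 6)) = x + 6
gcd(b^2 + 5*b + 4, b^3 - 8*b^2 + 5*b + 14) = b + 1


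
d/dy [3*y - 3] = 3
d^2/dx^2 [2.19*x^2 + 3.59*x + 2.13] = 4.38000000000000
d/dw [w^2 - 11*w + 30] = 2*w - 11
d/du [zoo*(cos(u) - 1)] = zoo*sin(u)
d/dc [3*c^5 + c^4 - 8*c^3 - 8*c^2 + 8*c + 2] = 15*c^4 + 4*c^3 - 24*c^2 - 16*c + 8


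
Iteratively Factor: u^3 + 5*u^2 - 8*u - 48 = (u + 4)*(u^2 + u - 12) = (u + 4)^2*(u - 3)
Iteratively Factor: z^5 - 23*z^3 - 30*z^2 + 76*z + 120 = (z + 2)*(z^4 - 2*z^3 - 19*z^2 + 8*z + 60) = (z - 2)*(z + 2)*(z^3 - 19*z - 30) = (z - 2)*(z + 2)^2*(z^2 - 2*z - 15) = (z - 5)*(z - 2)*(z + 2)^2*(z + 3)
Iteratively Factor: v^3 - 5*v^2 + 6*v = (v)*(v^2 - 5*v + 6) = v*(v - 3)*(v - 2)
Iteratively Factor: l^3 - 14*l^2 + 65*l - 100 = (l - 4)*(l^2 - 10*l + 25) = (l - 5)*(l - 4)*(l - 5)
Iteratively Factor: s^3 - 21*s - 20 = (s + 4)*(s^2 - 4*s - 5) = (s + 1)*(s + 4)*(s - 5)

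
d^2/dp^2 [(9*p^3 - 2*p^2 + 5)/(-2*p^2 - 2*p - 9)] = 2*(118*p^3 - 654*p^2 - 2247*p + 232)/(8*p^6 + 24*p^5 + 132*p^4 + 224*p^3 + 594*p^2 + 486*p + 729)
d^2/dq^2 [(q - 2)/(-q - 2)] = 8/(q + 2)^3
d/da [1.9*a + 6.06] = 1.90000000000000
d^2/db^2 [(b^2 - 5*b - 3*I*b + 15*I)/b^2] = (b*(-10 - 6*I) + 90*I)/b^4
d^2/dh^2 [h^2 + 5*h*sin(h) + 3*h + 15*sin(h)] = -5*h*sin(h) - 15*sin(h) + 10*cos(h) + 2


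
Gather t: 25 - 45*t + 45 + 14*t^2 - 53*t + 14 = 14*t^2 - 98*t + 84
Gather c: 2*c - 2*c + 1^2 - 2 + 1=0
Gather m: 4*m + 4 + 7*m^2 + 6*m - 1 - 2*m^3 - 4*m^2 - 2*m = -2*m^3 + 3*m^2 + 8*m + 3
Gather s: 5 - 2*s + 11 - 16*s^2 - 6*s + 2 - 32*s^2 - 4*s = -48*s^2 - 12*s + 18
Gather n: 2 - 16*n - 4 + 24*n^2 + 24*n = 24*n^2 + 8*n - 2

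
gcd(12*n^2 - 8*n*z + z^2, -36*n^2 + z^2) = -6*n + z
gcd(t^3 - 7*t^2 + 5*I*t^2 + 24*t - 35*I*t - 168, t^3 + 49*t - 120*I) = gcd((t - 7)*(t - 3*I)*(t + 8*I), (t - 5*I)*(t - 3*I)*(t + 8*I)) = t^2 + 5*I*t + 24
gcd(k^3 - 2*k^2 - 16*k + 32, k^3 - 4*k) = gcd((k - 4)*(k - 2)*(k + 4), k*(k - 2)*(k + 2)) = k - 2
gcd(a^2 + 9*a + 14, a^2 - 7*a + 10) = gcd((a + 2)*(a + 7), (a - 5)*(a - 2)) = 1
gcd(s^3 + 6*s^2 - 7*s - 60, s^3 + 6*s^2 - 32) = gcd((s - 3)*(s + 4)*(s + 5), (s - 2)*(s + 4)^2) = s + 4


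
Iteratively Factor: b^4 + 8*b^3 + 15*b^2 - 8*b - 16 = (b - 1)*(b^3 + 9*b^2 + 24*b + 16) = (b - 1)*(b + 1)*(b^2 + 8*b + 16) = (b - 1)*(b + 1)*(b + 4)*(b + 4)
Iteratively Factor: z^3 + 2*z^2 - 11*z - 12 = (z + 4)*(z^2 - 2*z - 3) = (z + 1)*(z + 4)*(z - 3)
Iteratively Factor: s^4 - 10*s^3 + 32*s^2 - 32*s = (s - 4)*(s^3 - 6*s^2 + 8*s) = s*(s - 4)*(s^2 - 6*s + 8) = s*(s - 4)*(s - 2)*(s - 4)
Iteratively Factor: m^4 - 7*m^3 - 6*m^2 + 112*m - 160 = (m - 4)*(m^3 - 3*m^2 - 18*m + 40) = (m - 5)*(m - 4)*(m^2 + 2*m - 8) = (m - 5)*(m - 4)*(m + 4)*(m - 2)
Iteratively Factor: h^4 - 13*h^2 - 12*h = (h + 1)*(h^3 - h^2 - 12*h) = h*(h + 1)*(h^2 - h - 12) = h*(h + 1)*(h + 3)*(h - 4)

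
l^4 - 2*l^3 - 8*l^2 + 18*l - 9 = (l - 3)*(l - 1)^2*(l + 3)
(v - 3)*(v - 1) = v^2 - 4*v + 3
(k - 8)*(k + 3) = k^2 - 5*k - 24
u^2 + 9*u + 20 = (u + 4)*(u + 5)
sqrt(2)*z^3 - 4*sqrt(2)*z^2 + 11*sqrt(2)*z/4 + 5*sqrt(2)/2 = (z - 5/2)*(z - 2)*(sqrt(2)*z + sqrt(2)/2)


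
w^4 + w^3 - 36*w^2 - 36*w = w*(w - 6)*(w + 1)*(w + 6)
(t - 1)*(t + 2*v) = t^2 + 2*t*v - t - 2*v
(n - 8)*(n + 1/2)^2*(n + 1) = n^4 - 6*n^3 - 59*n^2/4 - 39*n/4 - 2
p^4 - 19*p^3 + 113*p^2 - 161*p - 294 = (p - 7)^2*(p - 6)*(p + 1)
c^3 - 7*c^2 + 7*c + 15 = (c - 5)*(c - 3)*(c + 1)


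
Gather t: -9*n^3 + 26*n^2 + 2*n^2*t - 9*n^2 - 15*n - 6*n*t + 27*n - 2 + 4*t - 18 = -9*n^3 + 17*n^2 + 12*n + t*(2*n^2 - 6*n + 4) - 20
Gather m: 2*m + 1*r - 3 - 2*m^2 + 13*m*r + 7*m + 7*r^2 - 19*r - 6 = -2*m^2 + m*(13*r + 9) + 7*r^2 - 18*r - 9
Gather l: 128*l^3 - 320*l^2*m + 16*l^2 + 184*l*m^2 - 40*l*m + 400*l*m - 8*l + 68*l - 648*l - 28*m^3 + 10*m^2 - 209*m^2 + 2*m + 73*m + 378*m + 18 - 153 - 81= 128*l^3 + l^2*(16 - 320*m) + l*(184*m^2 + 360*m - 588) - 28*m^3 - 199*m^2 + 453*m - 216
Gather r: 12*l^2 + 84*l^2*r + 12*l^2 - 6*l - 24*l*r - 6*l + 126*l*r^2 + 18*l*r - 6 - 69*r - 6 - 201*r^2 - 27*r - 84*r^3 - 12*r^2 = 24*l^2 - 12*l - 84*r^3 + r^2*(126*l - 213) + r*(84*l^2 - 6*l - 96) - 12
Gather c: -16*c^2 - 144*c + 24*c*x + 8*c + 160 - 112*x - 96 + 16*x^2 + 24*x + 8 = -16*c^2 + c*(24*x - 136) + 16*x^2 - 88*x + 72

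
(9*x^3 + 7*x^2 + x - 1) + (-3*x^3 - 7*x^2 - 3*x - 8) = 6*x^3 - 2*x - 9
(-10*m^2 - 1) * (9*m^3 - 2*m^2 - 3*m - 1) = -90*m^5 + 20*m^4 + 21*m^3 + 12*m^2 + 3*m + 1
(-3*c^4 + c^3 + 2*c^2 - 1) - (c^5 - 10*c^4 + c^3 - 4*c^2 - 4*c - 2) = -c^5 + 7*c^4 + 6*c^2 + 4*c + 1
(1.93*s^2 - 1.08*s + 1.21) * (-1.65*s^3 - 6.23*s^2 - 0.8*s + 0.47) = -3.1845*s^5 - 10.2419*s^4 + 3.1879*s^3 - 5.7672*s^2 - 1.4756*s + 0.5687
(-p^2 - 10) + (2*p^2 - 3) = p^2 - 13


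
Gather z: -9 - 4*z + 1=-4*z - 8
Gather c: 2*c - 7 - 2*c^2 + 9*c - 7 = -2*c^2 + 11*c - 14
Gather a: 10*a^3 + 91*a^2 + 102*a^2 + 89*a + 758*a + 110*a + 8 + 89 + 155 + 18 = 10*a^3 + 193*a^2 + 957*a + 270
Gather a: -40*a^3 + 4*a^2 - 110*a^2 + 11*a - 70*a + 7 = -40*a^3 - 106*a^2 - 59*a + 7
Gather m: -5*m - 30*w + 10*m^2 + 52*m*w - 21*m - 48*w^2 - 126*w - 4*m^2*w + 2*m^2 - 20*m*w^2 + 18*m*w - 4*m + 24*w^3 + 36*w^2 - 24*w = m^2*(12 - 4*w) + m*(-20*w^2 + 70*w - 30) + 24*w^3 - 12*w^2 - 180*w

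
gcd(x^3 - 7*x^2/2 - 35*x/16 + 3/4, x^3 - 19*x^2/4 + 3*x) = x - 4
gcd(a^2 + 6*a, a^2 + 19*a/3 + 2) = a + 6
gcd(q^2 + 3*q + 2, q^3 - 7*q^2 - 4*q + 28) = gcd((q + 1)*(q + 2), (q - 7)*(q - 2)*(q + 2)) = q + 2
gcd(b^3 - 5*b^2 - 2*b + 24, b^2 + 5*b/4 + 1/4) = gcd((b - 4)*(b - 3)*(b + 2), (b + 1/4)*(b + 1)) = 1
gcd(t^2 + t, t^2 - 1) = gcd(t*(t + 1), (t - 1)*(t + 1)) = t + 1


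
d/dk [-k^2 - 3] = -2*k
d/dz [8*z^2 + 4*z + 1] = 16*z + 4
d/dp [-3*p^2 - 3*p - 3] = -6*p - 3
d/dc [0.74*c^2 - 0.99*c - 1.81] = 1.48*c - 0.99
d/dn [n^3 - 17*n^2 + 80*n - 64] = 3*n^2 - 34*n + 80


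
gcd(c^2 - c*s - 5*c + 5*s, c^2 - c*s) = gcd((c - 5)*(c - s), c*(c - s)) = -c + s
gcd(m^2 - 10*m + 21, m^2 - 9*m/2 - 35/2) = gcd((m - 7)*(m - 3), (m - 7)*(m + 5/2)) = m - 7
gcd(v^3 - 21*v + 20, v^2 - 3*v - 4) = v - 4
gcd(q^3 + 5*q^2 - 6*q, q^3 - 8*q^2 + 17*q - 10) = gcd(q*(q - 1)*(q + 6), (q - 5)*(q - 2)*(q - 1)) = q - 1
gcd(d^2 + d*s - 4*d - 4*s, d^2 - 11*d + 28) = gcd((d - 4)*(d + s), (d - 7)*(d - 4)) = d - 4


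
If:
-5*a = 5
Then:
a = -1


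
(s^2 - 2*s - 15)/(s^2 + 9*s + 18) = (s - 5)/(s + 6)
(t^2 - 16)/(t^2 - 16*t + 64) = (t^2 - 16)/(t^2 - 16*t + 64)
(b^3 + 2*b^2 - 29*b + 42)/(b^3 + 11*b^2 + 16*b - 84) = (b - 3)/(b + 6)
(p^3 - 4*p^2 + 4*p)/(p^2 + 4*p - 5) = p*(p^2 - 4*p + 4)/(p^2 + 4*p - 5)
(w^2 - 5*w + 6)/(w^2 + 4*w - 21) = (w - 2)/(w + 7)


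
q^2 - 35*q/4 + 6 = (q - 8)*(q - 3/4)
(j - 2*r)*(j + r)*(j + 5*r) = j^3 + 4*j^2*r - 7*j*r^2 - 10*r^3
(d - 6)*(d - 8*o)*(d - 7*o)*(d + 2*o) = d^4 - 13*d^3*o - 6*d^3 + 26*d^2*o^2 + 78*d^2*o + 112*d*o^3 - 156*d*o^2 - 672*o^3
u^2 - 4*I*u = u*(u - 4*I)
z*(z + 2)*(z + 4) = z^3 + 6*z^2 + 8*z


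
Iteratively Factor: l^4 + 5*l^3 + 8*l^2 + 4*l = (l + 1)*(l^3 + 4*l^2 + 4*l) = (l + 1)*(l + 2)*(l^2 + 2*l) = (l + 1)*(l + 2)^2*(l)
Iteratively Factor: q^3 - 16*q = (q + 4)*(q^2 - 4*q) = (q - 4)*(q + 4)*(q)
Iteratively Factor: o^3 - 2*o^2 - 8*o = (o)*(o^2 - 2*o - 8) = o*(o - 4)*(o + 2)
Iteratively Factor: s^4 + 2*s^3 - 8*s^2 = (s)*(s^3 + 2*s^2 - 8*s) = s^2*(s^2 + 2*s - 8) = s^2*(s + 4)*(s - 2)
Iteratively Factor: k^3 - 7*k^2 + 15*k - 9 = (k - 1)*(k^2 - 6*k + 9) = (k - 3)*(k - 1)*(k - 3)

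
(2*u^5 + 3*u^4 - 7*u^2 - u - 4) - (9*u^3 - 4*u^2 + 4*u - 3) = 2*u^5 + 3*u^4 - 9*u^3 - 3*u^2 - 5*u - 1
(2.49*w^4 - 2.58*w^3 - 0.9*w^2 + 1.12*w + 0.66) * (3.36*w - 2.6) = 8.3664*w^5 - 15.1428*w^4 + 3.684*w^3 + 6.1032*w^2 - 0.6944*w - 1.716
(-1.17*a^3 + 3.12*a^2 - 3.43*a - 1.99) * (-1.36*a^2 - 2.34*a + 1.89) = 1.5912*a^5 - 1.5054*a^4 - 4.8473*a^3 + 16.6294*a^2 - 1.8261*a - 3.7611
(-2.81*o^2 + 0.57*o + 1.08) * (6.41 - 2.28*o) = 6.4068*o^3 - 19.3117*o^2 + 1.1913*o + 6.9228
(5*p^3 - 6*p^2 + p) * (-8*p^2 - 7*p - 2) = -40*p^5 + 13*p^4 + 24*p^3 + 5*p^2 - 2*p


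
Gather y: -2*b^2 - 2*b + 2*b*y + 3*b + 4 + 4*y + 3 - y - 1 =-2*b^2 + b + y*(2*b + 3) + 6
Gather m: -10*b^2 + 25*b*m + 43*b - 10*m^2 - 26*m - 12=-10*b^2 + 43*b - 10*m^2 + m*(25*b - 26) - 12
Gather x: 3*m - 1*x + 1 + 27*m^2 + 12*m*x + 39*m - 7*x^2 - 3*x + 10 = 27*m^2 + 42*m - 7*x^2 + x*(12*m - 4) + 11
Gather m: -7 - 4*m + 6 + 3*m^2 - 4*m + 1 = 3*m^2 - 8*m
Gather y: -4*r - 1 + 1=-4*r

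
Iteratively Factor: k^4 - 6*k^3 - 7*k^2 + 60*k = (k + 3)*(k^3 - 9*k^2 + 20*k) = (k - 5)*(k + 3)*(k^2 - 4*k) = k*(k - 5)*(k + 3)*(k - 4)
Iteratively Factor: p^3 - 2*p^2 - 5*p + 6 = (p + 2)*(p^2 - 4*p + 3) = (p - 3)*(p + 2)*(p - 1)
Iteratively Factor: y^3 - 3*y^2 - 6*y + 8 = (y - 1)*(y^2 - 2*y - 8) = (y - 1)*(y + 2)*(y - 4)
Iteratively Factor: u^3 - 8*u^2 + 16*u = (u - 4)*(u^2 - 4*u) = u*(u - 4)*(u - 4)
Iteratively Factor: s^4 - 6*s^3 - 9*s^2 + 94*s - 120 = (s - 2)*(s^3 - 4*s^2 - 17*s + 60) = (s - 5)*(s - 2)*(s^2 + s - 12) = (s - 5)*(s - 2)*(s + 4)*(s - 3)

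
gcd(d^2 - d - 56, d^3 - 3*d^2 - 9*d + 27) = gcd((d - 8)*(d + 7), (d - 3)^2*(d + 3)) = 1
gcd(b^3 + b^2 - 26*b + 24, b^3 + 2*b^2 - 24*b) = b^2 + 2*b - 24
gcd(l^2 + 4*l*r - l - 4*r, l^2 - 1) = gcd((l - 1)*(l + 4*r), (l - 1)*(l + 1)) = l - 1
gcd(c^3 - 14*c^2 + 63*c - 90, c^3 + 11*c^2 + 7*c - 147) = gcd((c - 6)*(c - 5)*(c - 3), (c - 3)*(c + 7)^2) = c - 3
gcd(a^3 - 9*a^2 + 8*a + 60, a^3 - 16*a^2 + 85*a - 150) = a^2 - 11*a + 30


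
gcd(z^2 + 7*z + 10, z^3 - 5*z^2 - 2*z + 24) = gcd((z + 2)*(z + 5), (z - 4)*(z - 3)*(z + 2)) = z + 2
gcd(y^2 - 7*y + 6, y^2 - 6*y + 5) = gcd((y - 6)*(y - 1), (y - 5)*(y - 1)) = y - 1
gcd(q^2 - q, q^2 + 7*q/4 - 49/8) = 1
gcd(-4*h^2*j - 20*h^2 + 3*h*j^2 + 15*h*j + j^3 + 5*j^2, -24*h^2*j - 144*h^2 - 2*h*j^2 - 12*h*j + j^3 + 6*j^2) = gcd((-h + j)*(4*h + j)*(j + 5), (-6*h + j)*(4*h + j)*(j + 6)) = 4*h + j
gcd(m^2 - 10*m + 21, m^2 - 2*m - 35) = m - 7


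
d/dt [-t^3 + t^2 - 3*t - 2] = -3*t^2 + 2*t - 3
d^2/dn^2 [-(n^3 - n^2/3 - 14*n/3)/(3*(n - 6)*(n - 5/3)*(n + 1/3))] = 6*(-567*n^6 + 2943*n^5 - 7299*n^4 + 11889*n^3 - 11610*n^2 + 25020*n - 9080)/(729*n^9 - 16038*n^8 + 133893*n^7 - 518994*n^6 + 889839*n^5 - 388242*n^4 - 470897*n^3 + 225810*n^2 + 180900*n + 27000)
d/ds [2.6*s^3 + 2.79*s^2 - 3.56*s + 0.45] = 7.8*s^2 + 5.58*s - 3.56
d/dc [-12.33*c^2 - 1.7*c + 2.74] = -24.66*c - 1.7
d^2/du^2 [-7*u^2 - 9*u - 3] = -14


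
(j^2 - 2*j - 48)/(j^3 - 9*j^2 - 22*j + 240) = (j + 6)/(j^2 - j - 30)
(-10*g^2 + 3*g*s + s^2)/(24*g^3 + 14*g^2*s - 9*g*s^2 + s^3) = (-10*g^2 + 3*g*s + s^2)/(24*g^3 + 14*g^2*s - 9*g*s^2 + s^3)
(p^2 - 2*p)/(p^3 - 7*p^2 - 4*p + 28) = p/(p^2 - 5*p - 14)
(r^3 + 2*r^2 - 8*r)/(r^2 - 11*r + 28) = r*(r^2 + 2*r - 8)/(r^2 - 11*r + 28)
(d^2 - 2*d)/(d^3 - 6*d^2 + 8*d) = 1/(d - 4)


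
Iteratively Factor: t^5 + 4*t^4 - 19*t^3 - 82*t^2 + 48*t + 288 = (t + 3)*(t^4 + t^3 - 22*t^2 - 16*t + 96) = (t - 2)*(t + 3)*(t^3 + 3*t^2 - 16*t - 48) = (t - 2)*(t + 3)*(t + 4)*(t^2 - t - 12) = (t - 2)*(t + 3)^2*(t + 4)*(t - 4)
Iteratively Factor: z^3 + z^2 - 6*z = (z - 2)*(z^2 + 3*z) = z*(z - 2)*(z + 3)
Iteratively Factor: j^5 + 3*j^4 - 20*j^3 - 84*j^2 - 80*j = (j + 2)*(j^4 + j^3 - 22*j^2 - 40*j) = (j - 5)*(j + 2)*(j^3 + 6*j^2 + 8*j) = (j - 5)*(j + 2)*(j + 4)*(j^2 + 2*j) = j*(j - 5)*(j + 2)*(j + 4)*(j + 2)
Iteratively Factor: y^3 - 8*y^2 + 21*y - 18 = (y - 2)*(y^2 - 6*y + 9) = (y - 3)*(y - 2)*(y - 3)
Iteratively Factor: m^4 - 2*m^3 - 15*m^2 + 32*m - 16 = (m - 1)*(m^3 - m^2 - 16*m + 16) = (m - 1)*(m + 4)*(m^2 - 5*m + 4) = (m - 1)^2*(m + 4)*(m - 4)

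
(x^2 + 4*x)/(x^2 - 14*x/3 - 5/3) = 3*x*(x + 4)/(3*x^2 - 14*x - 5)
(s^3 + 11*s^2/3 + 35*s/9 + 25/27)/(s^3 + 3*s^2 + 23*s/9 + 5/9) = (s + 5/3)/(s + 1)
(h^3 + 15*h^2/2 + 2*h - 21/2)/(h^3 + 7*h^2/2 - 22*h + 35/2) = (2*h + 3)/(2*h - 5)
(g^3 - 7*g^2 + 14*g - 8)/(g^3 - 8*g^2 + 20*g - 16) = (g - 1)/(g - 2)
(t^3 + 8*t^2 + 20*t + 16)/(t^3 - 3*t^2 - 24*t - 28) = (t + 4)/(t - 7)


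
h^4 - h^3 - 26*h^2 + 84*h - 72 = (h - 3)*(h - 2)^2*(h + 6)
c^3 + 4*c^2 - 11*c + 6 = (c - 1)^2*(c + 6)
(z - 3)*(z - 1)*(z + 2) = z^3 - 2*z^2 - 5*z + 6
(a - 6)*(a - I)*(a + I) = a^3 - 6*a^2 + a - 6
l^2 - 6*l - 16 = (l - 8)*(l + 2)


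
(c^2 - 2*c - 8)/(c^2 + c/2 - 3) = 2*(c - 4)/(2*c - 3)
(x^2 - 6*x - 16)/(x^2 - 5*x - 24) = (x + 2)/(x + 3)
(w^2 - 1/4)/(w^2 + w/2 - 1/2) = (w + 1/2)/(w + 1)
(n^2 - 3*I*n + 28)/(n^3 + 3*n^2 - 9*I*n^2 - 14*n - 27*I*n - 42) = (n + 4*I)/(n^2 + n*(3 - 2*I) - 6*I)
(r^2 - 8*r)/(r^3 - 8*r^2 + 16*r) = (r - 8)/(r^2 - 8*r + 16)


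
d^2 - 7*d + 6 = (d - 6)*(d - 1)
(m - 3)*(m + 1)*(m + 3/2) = m^3 - m^2/2 - 6*m - 9/2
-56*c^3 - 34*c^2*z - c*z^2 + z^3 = (-7*c + z)*(2*c + z)*(4*c + z)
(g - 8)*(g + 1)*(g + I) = g^3 - 7*g^2 + I*g^2 - 8*g - 7*I*g - 8*I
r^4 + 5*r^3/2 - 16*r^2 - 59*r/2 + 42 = (r - 7/2)*(r - 1)*(r + 3)*(r + 4)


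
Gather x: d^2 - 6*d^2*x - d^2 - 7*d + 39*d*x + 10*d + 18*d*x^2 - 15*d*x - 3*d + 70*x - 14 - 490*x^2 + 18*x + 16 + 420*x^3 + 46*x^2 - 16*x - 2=420*x^3 + x^2*(18*d - 444) + x*(-6*d^2 + 24*d + 72)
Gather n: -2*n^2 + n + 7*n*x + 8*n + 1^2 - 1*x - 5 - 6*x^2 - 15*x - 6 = -2*n^2 + n*(7*x + 9) - 6*x^2 - 16*x - 10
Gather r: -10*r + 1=1 - 10*r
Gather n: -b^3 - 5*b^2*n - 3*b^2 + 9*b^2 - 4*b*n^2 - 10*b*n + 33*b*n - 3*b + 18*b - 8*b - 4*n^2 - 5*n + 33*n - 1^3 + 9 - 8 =-b^3 + 6*b^2 + 7*b + n^2*(-4*b - 4) + n*(-5*b^2 + 23*b + 28)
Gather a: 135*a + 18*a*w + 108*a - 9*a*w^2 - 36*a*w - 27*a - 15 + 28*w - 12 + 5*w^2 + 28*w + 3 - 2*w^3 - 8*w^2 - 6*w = a*(-9*w^2 - 18*w + 216) - 2*w^3 - 3*w^2 + 50*w - 24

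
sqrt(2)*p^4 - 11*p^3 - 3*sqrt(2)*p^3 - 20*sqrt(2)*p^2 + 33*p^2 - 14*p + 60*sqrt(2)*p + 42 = (p - 3)*(p - 7*sqrt(2))*(p + sqrt(2))*(sqrt(2)*p + 1)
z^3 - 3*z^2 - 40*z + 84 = (z - 7)*(z - 2)*(z + 6)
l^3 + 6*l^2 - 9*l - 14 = (l - 2)*(l + 1)*(l + 7)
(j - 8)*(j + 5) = j^2 - 3*j - 40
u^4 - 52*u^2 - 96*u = u*(u - 8)*(u + 2)*(u + 6)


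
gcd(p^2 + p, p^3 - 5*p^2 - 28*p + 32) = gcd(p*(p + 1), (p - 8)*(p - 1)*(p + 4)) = 1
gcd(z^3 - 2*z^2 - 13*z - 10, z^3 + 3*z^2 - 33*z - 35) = z^2 - 4*z - 5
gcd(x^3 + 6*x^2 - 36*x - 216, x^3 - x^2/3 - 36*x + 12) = x^2 - 36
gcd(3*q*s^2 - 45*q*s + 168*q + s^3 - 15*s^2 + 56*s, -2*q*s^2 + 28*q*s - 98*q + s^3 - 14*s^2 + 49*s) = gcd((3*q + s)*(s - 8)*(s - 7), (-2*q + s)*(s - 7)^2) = s - 7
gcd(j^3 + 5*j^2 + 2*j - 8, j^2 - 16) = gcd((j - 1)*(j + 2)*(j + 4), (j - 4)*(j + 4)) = j + 4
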